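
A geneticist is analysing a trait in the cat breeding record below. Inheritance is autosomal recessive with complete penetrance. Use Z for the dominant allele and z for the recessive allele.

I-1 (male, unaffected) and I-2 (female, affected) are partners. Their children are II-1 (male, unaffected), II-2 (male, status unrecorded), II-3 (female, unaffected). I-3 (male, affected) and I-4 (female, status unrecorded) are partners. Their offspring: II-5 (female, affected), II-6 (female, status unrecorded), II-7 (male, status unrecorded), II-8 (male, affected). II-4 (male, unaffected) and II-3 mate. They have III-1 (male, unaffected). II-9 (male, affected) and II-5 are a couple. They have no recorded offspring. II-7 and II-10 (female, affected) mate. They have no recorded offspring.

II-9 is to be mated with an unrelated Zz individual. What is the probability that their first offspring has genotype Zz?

1/2

II-9 is affected, so II-9 is zz.
The cross gives 1/2 Zz : 1/2 zz, so P(offspring has genotype Zz) = 1/2.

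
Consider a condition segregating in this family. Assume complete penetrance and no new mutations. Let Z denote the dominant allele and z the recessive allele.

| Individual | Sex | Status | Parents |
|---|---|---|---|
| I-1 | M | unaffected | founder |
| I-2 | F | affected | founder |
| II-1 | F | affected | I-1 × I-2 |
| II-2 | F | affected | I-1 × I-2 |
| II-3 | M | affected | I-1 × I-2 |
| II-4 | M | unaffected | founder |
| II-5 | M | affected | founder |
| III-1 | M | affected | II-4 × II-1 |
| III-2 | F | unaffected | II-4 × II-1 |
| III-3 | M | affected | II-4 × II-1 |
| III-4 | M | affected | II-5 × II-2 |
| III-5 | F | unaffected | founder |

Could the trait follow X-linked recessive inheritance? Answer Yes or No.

Under X-linked recessive, II-1 (affected, female) cannot arise from I-1 (unaffected) × I-2 (affected).

No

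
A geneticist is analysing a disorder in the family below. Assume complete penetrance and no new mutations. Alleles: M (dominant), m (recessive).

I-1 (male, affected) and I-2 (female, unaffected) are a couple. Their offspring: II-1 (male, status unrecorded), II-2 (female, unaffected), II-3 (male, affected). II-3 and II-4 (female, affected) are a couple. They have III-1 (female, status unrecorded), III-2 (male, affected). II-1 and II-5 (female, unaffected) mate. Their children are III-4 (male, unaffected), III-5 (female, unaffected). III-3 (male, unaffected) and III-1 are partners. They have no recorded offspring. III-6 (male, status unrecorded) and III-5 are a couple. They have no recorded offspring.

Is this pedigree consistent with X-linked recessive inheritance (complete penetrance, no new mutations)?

Yes

A consistent assignment under X-linked recessive exists: I-1 X^m Y, I-2 X^M X^m, II-1 X^M Y, II-2 X^M X^m, II-3 X^m Y, II-4 X^m X^m, II-5 X^M X^M, III-1 X^m X^m, III-2 X^m Y, III-3 X^M Y, III-4 X^M Y, III-5 X^M X^M, III-6 X^M Y.
In this assignment every recorded phenotype matches its genotype and every non-founder's genotype is obtainable from its parents' genotypes, so the pedigree is consistent.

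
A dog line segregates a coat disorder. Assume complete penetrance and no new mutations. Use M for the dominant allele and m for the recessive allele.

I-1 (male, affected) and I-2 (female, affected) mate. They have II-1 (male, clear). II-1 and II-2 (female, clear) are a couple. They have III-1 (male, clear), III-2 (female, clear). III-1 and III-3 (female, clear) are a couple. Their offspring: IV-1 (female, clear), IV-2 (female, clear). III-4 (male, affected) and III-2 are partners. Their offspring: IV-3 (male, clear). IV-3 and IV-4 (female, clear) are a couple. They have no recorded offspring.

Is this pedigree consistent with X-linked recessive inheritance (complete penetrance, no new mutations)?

Under X-linked recessive, II-1 (clear, male) cannot arise from I-1 (affected) × I-2 (affected).

No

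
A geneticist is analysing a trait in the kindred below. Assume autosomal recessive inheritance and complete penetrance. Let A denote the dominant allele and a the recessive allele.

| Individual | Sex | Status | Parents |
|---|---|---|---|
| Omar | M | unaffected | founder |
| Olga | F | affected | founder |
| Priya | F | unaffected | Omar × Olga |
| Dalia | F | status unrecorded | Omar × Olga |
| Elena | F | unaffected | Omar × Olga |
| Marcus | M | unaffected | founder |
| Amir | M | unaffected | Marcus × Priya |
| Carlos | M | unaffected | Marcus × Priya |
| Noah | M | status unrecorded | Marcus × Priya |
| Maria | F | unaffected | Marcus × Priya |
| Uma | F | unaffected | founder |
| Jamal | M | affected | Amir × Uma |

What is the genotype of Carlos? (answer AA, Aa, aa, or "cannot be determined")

cannot be determined

Carlos's phenotype allows AA or Aa, and no parent or child forces a single allele at both positions; consistent genotype assignments exist with Carlos as AA or Aa.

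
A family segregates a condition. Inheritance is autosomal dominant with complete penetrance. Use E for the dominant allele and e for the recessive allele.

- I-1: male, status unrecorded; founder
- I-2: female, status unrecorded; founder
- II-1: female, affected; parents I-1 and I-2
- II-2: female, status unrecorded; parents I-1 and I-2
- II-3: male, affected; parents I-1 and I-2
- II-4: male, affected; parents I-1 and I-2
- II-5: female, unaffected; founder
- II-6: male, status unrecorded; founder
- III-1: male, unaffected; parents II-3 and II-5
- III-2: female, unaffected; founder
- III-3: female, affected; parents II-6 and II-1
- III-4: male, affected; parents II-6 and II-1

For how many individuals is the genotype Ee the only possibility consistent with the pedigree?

1

Obligate heterozygotes: II-3 is affected so carries E and passed e to III-1 (ee), so II-3 is Ee.
Every other individual is either homozygous by phenotype or has at least one consistent homozygous assignment, so the count is 1.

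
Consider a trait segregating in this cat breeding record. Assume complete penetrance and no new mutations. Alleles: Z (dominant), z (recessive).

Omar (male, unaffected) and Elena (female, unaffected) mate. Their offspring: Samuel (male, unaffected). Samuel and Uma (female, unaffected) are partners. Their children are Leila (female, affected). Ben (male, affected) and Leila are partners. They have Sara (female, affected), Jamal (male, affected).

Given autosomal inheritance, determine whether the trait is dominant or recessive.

recessive

Samuel and Uma are both unaffected yet have an affected child Leila. Under dominance, an affected child requires at least one affected parent, so the trait cannot be dominant.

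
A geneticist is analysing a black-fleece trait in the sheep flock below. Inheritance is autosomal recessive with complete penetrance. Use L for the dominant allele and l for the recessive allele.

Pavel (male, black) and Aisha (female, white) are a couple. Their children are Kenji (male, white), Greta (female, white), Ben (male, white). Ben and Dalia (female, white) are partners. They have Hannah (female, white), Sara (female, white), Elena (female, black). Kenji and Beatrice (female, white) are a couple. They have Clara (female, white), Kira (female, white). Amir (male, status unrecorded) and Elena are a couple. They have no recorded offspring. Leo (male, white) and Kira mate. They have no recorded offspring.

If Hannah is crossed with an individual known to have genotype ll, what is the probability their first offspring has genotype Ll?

2/3

Ben is white so carries L and received l from Pavel (ll), so Ben is Ll.
Dalia is white so carries L and passed l to Elena (ll), so Dalia is Ll.
Hannah is a white offspring of Ben (Ll) × Dalia (Ll), whose cross gives 1/4 LL : 1/2 Ll : 1/4 ll; conditioning on being white, Hannah is LL with probability 1/3, Ll with probability 2/3.
Summing over parental genotype combinations, P(offspring has genotype Ll) = 1/3·1 + 2/3·1/2 = 2/3.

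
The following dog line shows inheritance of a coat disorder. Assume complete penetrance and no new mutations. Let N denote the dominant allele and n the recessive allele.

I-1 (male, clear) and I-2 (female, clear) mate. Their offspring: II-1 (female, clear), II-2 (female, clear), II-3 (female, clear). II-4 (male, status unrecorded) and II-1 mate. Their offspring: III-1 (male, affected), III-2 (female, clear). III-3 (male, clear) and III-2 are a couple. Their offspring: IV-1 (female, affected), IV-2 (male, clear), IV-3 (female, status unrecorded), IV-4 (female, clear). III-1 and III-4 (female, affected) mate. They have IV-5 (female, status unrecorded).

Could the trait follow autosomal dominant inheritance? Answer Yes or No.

Under autosomal dominant, IV-1 (affected, female) cannot arise from III-3 (clear) × III-2 (clear).

No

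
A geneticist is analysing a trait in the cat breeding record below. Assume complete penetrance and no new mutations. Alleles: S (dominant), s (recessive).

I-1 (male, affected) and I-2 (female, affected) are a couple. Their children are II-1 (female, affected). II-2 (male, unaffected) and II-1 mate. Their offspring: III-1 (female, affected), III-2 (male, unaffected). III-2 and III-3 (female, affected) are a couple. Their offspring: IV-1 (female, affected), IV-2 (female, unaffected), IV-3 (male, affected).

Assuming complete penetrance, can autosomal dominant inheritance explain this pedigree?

Yes

A consistent assignment under autosomal dominant exists: I-1 SS, I-2 Ss, II-1 Ss, II-2 ss, III-1 Ss, III-2 ss, III-3 Ss, IV-1 Ss, IV-2 ss, IV-3 Ss.
In this assignment every recorded phenotype matches its genotype and every non-founder's genotype is obtainable from its parents' genotypes, so the pedigree is consistent.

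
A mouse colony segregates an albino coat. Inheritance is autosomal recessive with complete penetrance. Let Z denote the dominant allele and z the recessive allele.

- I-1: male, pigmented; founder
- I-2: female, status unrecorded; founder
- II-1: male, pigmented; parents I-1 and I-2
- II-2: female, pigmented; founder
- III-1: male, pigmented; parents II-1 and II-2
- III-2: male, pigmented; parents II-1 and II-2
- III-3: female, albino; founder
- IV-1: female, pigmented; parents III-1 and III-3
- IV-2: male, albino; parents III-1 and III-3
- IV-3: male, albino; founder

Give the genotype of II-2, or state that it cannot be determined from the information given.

II-2's phenotype allows ZZ or Zz, and no parent or child forces a single allele at both positions; consistent genotype assignments exist with II-2 as ZZ or Zz.

cannot be determined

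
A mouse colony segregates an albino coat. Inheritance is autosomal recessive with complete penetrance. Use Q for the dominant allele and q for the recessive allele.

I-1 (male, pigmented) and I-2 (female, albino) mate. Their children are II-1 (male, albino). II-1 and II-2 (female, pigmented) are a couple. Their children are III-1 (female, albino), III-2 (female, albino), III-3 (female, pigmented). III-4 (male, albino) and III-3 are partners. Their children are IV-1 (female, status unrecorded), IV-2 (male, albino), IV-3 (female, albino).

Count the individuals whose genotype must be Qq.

3

Obligate heterozygotes: I-1 is pigmented so carries Q and passed q to II-1 (qq), so I-1 is Qq; II-2 is pigmented so carries Q and passed q to III-1 (qq), so II-2 is Qq; III-3 is pigmented so carries Q and received q from II-1 (qq), so III-3 is Qq.
Every other individual is either homozygous by phenotype or has at least one consistent homozygous assignment, so the count is 3.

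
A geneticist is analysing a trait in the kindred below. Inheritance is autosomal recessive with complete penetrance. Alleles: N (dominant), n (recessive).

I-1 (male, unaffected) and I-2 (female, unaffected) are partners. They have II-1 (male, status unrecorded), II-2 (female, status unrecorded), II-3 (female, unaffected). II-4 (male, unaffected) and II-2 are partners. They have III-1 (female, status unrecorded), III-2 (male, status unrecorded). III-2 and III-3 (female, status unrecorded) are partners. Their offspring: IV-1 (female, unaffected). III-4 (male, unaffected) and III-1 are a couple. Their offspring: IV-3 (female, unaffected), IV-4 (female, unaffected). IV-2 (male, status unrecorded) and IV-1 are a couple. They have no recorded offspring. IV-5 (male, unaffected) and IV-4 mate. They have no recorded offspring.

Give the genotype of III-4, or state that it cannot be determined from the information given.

III-4's phenotype allows NN or Nn, and no parent or child forces a single allele at both positions; consistent genotype assignments exist with III-4 as NN or Nn.

cannot be determined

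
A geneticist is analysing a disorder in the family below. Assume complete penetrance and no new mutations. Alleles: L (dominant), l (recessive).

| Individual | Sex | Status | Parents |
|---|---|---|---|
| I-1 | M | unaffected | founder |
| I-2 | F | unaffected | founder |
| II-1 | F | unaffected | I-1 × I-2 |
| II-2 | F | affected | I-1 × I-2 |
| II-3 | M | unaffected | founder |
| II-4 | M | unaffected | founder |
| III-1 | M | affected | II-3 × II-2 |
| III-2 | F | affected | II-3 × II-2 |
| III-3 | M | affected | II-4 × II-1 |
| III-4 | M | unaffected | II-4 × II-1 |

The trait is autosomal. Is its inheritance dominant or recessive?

recessive

I-1 and I-2 are both unaffected yet have an affected child II-2. Under dominance, an affected child requires at least one affected parent, so the trait cannot be dominant.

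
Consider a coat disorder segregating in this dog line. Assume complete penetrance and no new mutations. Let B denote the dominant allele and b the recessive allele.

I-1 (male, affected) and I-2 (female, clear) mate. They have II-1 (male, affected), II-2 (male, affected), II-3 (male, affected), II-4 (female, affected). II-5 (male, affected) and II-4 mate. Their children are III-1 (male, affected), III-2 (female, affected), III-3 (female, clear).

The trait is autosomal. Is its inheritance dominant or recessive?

dominant

II-5 and II-4 are both affected yet have a clear child III-3. Under a recessive model two affected parents are homozygous and every child would be affected, so the trait cannot be recessive.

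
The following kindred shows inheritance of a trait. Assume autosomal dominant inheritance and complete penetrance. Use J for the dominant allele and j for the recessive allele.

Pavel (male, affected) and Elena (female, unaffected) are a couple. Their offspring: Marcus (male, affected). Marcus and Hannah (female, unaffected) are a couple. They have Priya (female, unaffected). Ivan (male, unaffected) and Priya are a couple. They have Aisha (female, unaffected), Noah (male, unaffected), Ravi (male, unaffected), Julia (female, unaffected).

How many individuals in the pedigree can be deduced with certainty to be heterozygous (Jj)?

1

Obligate heterozygotes: Marcus is affected so carries J and received j from Elena (jj), so Marcus is Jj.
Every other individual is either homozygous by phenotype or has at least one consistent homozygous assignment, so the count is 1.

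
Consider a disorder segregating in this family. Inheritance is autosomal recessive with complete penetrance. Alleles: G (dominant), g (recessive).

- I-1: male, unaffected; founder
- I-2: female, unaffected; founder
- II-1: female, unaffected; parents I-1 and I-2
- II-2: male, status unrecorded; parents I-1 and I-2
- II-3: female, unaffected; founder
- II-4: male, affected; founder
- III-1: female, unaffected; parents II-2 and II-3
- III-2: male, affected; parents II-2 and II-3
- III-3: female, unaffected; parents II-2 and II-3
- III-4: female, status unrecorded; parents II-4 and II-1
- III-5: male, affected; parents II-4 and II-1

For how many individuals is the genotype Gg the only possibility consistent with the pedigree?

Obligate heterozygotes: II-1 is unaffected so carries G and passed g to III-5 (gg), so II-1 is Gg; II-3 is unaffected so carries G and passed g to III-2 (gg), so II-3 is Gg.
Every other individual is either homozygous by phenotype or has at least one consistent homozygous assignment, so the count is 2.

2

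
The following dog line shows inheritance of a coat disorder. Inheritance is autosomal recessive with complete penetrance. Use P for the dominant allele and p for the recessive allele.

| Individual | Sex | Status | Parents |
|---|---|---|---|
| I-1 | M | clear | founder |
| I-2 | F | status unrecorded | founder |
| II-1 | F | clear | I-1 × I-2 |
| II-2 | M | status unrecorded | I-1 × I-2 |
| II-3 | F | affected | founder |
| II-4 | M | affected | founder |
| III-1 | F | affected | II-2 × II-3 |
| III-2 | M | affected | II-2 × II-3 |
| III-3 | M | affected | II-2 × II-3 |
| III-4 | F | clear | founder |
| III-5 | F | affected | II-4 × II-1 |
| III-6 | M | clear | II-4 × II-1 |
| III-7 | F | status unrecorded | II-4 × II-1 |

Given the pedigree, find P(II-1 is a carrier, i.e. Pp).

1

II-1 is clear so carries P and passed p to III-5 (pp), so II-1 is Pp, giving P(Pp) = 1.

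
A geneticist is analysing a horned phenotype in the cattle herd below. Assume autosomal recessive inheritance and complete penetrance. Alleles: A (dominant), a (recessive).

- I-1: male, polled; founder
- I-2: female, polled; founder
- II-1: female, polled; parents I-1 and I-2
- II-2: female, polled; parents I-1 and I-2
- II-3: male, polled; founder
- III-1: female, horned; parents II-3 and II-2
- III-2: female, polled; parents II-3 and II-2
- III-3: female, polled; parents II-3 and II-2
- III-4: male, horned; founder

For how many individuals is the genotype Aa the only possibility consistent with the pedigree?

2

Obligate heterozygotes: II-2 is polled so carries A and passed a to III-1 (aa), so II-2 is Aa; II-3 is polled so carries A and passed a to III-1 (aa), so II-3 is Aa.
Every other individual is either homozygous by phenotype or has at least one consistent homozygous assignment, so the count is 2.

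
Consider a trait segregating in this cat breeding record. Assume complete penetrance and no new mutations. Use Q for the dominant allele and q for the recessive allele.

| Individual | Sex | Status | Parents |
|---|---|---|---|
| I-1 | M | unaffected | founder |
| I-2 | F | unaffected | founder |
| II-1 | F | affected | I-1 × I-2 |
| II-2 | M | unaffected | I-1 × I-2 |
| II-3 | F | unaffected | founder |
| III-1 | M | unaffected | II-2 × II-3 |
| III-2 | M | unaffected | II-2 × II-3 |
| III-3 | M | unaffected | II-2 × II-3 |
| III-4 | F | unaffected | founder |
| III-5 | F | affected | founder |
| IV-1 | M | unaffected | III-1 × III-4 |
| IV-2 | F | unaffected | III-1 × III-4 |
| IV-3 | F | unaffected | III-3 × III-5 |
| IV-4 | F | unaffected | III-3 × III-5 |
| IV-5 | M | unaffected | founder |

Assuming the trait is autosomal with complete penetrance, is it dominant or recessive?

recessive

I-1 and I-2 are both unaffected yet have an affected child II-1. Under dominance, an affected child requires at least one affected parent, so the trait cannot be dominant.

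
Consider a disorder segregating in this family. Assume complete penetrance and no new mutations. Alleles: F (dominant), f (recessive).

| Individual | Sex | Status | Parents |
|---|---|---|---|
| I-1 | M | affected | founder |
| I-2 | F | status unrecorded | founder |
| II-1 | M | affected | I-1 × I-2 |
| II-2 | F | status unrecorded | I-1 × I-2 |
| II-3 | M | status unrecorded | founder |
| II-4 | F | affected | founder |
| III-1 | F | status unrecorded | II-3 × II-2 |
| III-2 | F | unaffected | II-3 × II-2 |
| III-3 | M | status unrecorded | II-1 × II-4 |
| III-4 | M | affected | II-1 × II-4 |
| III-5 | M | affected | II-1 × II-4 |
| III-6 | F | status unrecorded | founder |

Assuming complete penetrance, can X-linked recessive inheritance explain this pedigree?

A consistent assignment under X-linked recessive exists: I-1 X^f Y, I-2 X^F X^f, II-1 X^f Y, II-2 X^F X^f, II-3 X^F Y, II-4 X^f X^f, III-1 X^F X^F, III-2 X^F X^F, III-3 X^f Y, III-4 X^f Y, III-5 X^f Y, III-6 X^F X^F.
In this assignment every recorded phenotype matches its genotype and every non-founder's genotype is obtainable from its parents' genotypes, so the pedigree is consistent.

Yes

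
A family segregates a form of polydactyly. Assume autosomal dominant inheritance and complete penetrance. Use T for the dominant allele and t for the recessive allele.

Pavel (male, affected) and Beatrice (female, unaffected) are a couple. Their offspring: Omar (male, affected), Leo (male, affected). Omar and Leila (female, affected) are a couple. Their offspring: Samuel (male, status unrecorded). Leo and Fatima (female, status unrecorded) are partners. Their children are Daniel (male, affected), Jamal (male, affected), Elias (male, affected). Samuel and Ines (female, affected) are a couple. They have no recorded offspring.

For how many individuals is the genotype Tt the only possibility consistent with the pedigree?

Obligate heterozygotes: Omar is affected so carries T and received t from Beatrice (tt), so Omar is Tt; Leo is affected so carries T and received t from Beatrice (tt), so Leo is Tt.
Every other individual is either homozygous by phenotype or has at least one consistent homozygous assignment, so the count is 2.

2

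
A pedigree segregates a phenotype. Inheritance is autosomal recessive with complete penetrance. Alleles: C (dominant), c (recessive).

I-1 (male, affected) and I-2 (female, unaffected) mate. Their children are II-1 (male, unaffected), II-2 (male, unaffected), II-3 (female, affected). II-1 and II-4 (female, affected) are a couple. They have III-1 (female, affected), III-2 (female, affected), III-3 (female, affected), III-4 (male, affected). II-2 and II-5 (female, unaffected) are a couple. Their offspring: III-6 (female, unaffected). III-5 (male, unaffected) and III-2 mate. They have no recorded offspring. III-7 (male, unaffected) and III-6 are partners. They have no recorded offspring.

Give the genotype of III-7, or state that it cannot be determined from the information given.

III-7's phenotype allows CC or Cc, and no parent or child forces a single allele at both positions; consistent genotype assignments exist with III-7 as CC or Cc.

cannot be determined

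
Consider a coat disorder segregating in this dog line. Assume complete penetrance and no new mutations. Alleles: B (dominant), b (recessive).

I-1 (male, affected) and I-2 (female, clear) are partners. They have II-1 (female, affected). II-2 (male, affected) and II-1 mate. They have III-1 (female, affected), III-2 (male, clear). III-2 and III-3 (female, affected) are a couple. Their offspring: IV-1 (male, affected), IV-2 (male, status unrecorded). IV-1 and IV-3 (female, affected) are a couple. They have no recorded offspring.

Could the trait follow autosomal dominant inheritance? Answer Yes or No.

Yes

A consistent assignment under autosomal dominant exists: I-1 BB, I-2 bb, II-1 Bb, II-2 Bb, III-1 BB, III-2 bb, III-3 BB, IV-1 Bb, IV-2 Bb, IV-3 BB.
In this assignment every recorded phenotype matches its genotype and every non-founder's genotype is obtainable from its parents' genotypes, so the pedigree is consistent.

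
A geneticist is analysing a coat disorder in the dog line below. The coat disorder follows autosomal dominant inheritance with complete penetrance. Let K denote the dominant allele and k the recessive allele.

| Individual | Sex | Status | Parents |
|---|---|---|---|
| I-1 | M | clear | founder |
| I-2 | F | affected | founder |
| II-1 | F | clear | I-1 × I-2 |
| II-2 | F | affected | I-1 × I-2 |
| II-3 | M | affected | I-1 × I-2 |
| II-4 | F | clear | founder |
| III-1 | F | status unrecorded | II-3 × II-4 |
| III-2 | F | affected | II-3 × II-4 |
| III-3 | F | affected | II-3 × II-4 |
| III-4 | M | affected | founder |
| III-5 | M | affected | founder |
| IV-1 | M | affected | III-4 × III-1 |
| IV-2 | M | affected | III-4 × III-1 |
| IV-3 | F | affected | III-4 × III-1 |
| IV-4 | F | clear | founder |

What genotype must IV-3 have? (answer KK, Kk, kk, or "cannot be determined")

cannot be determined

IV-3's phenotype allows KK or Kk, and no parent or child forces a single allele at both positions; consistent genotype assignments exist with IV-3 as KK or Kk.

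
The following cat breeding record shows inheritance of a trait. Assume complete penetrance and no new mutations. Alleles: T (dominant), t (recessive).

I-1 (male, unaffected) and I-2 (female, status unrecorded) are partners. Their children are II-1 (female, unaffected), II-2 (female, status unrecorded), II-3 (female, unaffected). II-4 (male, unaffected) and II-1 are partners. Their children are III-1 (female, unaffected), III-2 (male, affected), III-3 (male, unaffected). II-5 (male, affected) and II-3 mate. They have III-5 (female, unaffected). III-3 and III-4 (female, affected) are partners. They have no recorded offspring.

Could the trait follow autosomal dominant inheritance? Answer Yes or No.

Under autosomal dominant, III-2 (affected, male) cannot arise from II-4 (unaffected) × II-1 (unaffected).

No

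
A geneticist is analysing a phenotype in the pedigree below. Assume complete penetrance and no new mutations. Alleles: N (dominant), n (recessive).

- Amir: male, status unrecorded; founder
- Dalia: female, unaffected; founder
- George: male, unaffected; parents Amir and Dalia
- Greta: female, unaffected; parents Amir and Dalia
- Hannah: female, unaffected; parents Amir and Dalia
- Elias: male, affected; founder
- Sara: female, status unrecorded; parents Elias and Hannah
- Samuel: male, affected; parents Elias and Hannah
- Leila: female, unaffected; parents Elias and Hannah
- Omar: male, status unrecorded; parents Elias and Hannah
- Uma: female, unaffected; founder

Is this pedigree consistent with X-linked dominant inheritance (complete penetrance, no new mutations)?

Under X-linked dominant, Samuel (affected, male) cannot arise from Elias (affected) × Hannah (unaffected).

No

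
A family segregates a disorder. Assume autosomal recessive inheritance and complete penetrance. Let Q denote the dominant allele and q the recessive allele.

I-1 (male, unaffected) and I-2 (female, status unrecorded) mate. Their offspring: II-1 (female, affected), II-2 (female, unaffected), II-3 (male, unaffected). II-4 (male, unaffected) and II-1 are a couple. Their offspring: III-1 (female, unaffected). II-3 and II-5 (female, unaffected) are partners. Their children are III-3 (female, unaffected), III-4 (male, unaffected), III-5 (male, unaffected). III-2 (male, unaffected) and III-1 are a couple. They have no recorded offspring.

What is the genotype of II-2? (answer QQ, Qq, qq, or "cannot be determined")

cannot be determined

II-2's phenotype allows QQ or Qq, and no parent or child forces a single allele at both positions; consistent genotype assignments exist with II-2 as QQ or Qq.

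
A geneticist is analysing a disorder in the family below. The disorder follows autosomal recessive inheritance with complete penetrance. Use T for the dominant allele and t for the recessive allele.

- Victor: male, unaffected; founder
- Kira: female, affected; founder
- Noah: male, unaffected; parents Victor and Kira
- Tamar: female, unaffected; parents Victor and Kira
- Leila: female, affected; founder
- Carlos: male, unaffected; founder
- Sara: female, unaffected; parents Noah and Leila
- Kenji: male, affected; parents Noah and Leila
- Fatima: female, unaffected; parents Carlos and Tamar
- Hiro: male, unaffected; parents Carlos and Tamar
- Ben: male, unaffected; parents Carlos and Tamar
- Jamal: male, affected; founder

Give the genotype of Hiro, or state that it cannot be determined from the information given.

cannot be determined

Hiro's phenotype allows TT or Tt, and no parent or child forces a single allele at both positions; consistent genotype assignments exist with Hiro as TT or Tt.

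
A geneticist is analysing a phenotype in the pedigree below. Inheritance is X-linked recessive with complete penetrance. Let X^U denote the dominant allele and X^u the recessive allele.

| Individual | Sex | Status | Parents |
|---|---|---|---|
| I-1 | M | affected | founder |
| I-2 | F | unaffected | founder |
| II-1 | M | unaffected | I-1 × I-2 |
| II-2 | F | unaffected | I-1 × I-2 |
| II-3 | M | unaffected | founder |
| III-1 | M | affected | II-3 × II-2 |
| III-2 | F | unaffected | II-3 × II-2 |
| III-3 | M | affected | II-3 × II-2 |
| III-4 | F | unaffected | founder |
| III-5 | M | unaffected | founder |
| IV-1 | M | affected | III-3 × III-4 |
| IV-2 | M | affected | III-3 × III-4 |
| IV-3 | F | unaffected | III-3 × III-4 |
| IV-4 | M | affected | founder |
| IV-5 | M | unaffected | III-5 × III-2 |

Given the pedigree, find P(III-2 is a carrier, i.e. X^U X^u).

II-3 is unaffected, so II-3 is X^U Y.
II-2 is unaffected so carries U and received u from I-1 (X^u Y), so II-2 is X^U X^u.
Their cross gives offspring ratios 1/2 X^U X^U : 1/2 X^U X^u. Conditioning on III-2 being unaffected, P(X^U X^u) = 1/2 / 1 = 1/2 before taking III-2's own offspring into account.
III-5 is unaffected, so III-5 is X^U Y.
Now use III-2's offspring. Probability of each recorded status — unaffected son IV-5: 1/2 if III-2 is X^U X^u, 1 if X^U X^U.
Bayes: P(X^U X^u) = 1/2·1/2 / (1/2·1/2 + 1/2·1) = 1/3.

1/3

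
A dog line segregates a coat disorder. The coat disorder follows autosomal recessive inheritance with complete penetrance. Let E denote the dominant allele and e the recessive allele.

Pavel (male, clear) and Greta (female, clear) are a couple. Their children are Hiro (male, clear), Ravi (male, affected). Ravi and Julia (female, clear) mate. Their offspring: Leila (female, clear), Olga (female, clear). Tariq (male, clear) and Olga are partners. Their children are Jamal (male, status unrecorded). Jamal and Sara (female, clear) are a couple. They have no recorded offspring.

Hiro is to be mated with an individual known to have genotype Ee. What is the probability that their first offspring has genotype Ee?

Pavel is clear so carries E and passed e to Ravi (ee), so Pavel is Ee.
Greta is clear so carries E and passed e to Ravi (ee), so Greta is Ee.
Hiro is a clear offspring of Pavel (Ee) × Greta (Ee), whose cross gives 1/4 EE : 1/2 Ee : 1/4 ee; conditioning on being clear, Hiro is EE with probability 1/3, Ee with probability 2/3.
Summing over parental genotype combinations, P(offspring has genotype Ee) = 1/3·1/2 + 2/3·1/2 = 1/2.

1/2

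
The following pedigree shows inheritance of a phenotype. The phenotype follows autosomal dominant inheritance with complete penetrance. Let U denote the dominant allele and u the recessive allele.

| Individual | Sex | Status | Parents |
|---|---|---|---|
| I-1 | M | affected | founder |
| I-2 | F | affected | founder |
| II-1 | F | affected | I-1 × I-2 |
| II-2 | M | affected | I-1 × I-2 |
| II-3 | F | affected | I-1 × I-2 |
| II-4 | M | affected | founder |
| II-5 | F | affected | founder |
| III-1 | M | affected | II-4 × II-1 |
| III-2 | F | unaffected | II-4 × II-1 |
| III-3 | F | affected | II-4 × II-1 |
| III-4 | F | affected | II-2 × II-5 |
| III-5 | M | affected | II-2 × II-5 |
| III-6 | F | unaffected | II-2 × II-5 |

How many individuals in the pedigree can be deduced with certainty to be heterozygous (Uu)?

Obligate heterozygotes: II-1 is affected so carries U and passed u to III-2 (uu), so II-1 is Uu; II-2 is affected so carries U and passed u to III-6 (uu), so II-2 is Uu; II-4 is affected so carries U and passed u to III-2 (uu), so II-4 is Uu; II-5 is affected so carries U and passed u to III-6 (uu), so II-5 is Uu.
Every other individual is either homozygous by phenotype or has at least one consistent homozygous assignment, so the count is 4.

4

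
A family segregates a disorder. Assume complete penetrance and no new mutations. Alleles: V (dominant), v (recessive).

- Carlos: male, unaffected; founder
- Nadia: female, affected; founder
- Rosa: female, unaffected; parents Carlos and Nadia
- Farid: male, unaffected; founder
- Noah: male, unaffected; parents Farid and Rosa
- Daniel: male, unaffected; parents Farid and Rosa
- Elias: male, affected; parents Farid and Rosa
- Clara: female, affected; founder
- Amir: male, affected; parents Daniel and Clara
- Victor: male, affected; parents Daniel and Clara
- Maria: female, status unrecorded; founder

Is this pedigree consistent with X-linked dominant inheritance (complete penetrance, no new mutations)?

No

Under X-linked dominant, Elias (affected, male) cannot arise from Farid (unaffected) × Rosa (unaffected).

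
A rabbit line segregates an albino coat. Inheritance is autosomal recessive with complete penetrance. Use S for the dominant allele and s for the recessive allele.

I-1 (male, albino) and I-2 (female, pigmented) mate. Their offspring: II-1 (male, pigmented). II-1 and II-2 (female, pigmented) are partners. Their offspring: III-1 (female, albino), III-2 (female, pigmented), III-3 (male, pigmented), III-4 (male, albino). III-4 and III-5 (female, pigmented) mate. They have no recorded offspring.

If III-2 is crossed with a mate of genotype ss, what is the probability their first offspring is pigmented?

2/3

II-1 is pigmented so carries S and received s from I-1 (ss), so II-1 is Ss.
II-2 is pigmented so carries S and passed s to III-1 (ss), so II-2 is Ss.
III-2 is a pigmented offspring of II-1 (Ss) × II-2 (Ss), whose cross gives 1/4 SS : 1/2 Ss : 1/4 ss; conditioning on being pigmented, III-2 is SS with probability 1/3, Ss with probability 2/3.
Summing over parental genotype combinations, P(offspring is pigmented) = 1/3·1 + 2/3·1/2 = 2/3.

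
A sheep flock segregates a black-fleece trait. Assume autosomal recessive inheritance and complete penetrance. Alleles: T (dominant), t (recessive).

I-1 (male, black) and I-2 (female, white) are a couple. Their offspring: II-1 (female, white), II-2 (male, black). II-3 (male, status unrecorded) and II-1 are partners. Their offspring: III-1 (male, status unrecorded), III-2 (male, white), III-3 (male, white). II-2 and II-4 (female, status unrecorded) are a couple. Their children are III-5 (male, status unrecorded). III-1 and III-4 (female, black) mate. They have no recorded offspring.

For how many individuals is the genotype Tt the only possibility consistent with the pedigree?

Obligate heterozygotes: I-2 is white so carries T and passed t to II-2 (tt), so I-2 is Tt; II-1 is white so carries T and received t from I-1 (tt), so II-1 is Tt.
Every other individual is either homozygous by phenotype or has at least one consistent homozygous assignment, so the count is 2.

2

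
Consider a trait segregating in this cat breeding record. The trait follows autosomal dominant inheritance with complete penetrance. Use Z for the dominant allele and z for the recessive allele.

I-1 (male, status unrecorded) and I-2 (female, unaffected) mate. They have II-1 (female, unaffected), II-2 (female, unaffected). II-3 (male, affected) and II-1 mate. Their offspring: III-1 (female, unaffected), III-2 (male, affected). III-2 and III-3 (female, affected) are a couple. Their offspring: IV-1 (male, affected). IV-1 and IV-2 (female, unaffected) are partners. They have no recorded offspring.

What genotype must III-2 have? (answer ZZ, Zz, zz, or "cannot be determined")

Zz

From phenotype alone, III-2 is ZZ or Zz.
III-2 is affected so carries Z and received z from II-1 (zz), so III-2 is Zz.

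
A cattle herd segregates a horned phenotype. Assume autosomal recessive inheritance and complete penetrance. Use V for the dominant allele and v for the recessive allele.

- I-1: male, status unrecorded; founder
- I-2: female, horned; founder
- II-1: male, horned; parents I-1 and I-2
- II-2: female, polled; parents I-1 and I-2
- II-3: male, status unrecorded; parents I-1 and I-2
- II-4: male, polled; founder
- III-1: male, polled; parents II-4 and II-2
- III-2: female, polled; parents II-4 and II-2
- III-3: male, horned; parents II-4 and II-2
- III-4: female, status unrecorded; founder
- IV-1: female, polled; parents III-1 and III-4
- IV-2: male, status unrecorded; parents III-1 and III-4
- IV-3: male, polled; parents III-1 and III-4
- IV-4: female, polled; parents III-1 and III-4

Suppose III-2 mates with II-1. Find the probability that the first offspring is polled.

2/3

II-4 is polled so carries V and passed v to III-3 (vv), so II-4 is Vv.
II-2 is polled so carries V and received v from I-2 (vv), so II-2 is Vv.
III-2 is a polled offspring of II-4 (Vv) × II-2 (Vv), whose cross gives 1/4 VV : 1/2 Vv : 1/4 vv; conditioning on being polled, III-2 is VV with probability 1/3, Vv with probability 2/3.
II-1 is horned, so II-1 is vv.
Summing over parental genotype combinations, P(offspring is polled) = 1/3·1 + 2/3·1/2 = 2/3.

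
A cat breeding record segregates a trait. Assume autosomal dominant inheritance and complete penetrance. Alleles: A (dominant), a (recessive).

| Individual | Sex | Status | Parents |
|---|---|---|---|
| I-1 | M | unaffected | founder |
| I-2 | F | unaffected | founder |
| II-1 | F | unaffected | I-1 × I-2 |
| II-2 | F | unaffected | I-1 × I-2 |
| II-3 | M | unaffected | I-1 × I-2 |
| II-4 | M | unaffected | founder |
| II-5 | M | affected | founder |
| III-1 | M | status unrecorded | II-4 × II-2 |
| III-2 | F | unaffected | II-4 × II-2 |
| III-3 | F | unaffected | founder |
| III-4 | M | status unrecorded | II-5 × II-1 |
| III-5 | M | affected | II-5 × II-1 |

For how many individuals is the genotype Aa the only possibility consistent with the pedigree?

Obligate heterozygotes: III-5 is affected so carries A and received a from II-1 (aa), so III-5 is Aa.
Every other individual is either homozygous by phenotype or has at least one consistent homozygous assignment, so the count is 1.

1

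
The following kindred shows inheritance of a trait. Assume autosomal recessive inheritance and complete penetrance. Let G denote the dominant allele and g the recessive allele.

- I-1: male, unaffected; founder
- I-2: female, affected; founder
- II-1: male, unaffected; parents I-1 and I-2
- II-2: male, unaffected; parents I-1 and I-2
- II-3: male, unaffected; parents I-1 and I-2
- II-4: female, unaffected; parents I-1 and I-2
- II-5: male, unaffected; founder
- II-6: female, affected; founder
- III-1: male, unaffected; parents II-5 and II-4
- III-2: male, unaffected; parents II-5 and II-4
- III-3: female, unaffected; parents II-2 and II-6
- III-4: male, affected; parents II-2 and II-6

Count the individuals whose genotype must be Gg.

Obligate heterozygotes: II-1 is unaffected so carries G and received g from I-2 (gg), so II-1 is Gg; II-2 is unaffected so carries G and received g from I-2 (gg), so II-2 is Gg; II-3 is unaffected so carries G and received g from I-2 (gg), so II-3 is Gg; II-4 is unaffected so carries G and received g from I-2 (gg), so II-4 is Gg; III-3 is unaffected so carries G and received g from II-6 (gg), so III-3 is Gg.
Every other individual is either homozygous by phenotype or has at least one consistent homozygous assignment, so the count is 5.

5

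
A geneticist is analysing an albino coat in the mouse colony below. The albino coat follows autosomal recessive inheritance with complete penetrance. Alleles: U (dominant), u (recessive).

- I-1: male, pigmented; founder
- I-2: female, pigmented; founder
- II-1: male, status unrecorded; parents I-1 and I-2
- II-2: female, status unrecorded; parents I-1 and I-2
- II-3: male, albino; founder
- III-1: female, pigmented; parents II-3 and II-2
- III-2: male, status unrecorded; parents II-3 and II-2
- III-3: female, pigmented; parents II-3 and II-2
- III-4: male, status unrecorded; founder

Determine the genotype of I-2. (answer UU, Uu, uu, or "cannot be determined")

I-2's phenotype allows UU or Uu, and no parent or child forces a single allele at both positions; consistent genotype assignments exist with I-2 as UU or Uu.

cannot be determined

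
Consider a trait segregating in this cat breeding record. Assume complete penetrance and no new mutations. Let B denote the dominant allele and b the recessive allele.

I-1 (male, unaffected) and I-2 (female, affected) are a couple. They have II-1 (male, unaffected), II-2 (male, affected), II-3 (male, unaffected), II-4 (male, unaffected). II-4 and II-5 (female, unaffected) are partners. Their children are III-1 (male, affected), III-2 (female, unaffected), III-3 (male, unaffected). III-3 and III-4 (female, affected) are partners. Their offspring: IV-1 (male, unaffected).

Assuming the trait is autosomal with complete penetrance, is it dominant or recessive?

recessive

II-4 and II-5 are both unaffected yet have an affected child III-1. Under dominance, an affected child requires at least one affected parent, so the trait cannot be dominant.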